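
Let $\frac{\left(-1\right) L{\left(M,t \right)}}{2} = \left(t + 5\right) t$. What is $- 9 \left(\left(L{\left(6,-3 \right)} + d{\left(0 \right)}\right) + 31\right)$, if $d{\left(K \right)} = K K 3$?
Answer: $-387$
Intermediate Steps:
$L{\left(M,t \right)} = - 2 t \left(5 + t\right)$ ($L{\left(M,t \right)} = - 2 \left(t + 5\right) t = - 2 \left(5 + t\right) t = - 2 t \left(5 + t\right)$)
$d{\left(K \right)} = 3 K^{2}$ ($d{\left(K \right)} = K^{2} \cdot 3 = 3 K^{2}$)
$- 9 \left(\left(L{\left(6,-3 \right)} + d{\left(0 \right)}\right) + 31\right) = - 9 \left(\left(\left(-2\right) \left(-3\right) \left(5 - 3\right) + 3 \cdot 0^{2}\right) + 31\right) = - 9 \left(\left(\left(-2\right) \left(-3\right) 2 + 3 \cdot 0\right) + 31\right) = - 9 \left(\left(12 + 0\right) + 31\right) = - 9 \left(12 + 31\right) = \left(-9\right) 43 = -387$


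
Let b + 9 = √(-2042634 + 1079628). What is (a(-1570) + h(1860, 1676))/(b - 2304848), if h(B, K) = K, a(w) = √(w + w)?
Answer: 2*(√785 - 838*I)/(√963006 + 2304857*I) ≈ -0.00072715 - 2.4622e-5*I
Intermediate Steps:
a(w) = √2*√w (a(w) = √(2*w) = √2*√w)
b = -9 + I*√963006 (b = -9 + √(-2042634 + 1079628) = -9 + √(-963006) = -9 + I*√963006 ≈ -9.0 + 981.33*I)
(a(-1570) + h(1860, 1676))/(b - 2304848) = (√2*√(-1570) + 1676)/((-9 + I*√963006) - 2304848) = (√2*(I*√1570) + 1676)/(-2304857 + I*√963006) = (2*I*√785 + 1676)/(-2304857 + I*√963006) = (1676 + 2*I*√785)/(-2304857 + I*√963006)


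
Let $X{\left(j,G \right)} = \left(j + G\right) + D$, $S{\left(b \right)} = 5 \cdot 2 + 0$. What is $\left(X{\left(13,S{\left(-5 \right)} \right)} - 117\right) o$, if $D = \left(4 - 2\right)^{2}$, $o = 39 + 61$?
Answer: $-9000$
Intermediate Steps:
$o = 100$
$S{\left(b \right)} = 10$ ($S{\left(b \right)} = 10 + 0 = 10$)
$D = 4$ ($D = 2^{2} = 4$)
$X{\left(j,G \right)} = 4 + G + j$ ($X{\left(j,G \right)} = \left(j + G\right) + 4 = \left(G + j\right) + 4 = 4 + G + j$)
$\left(X{\left(13,S{\left(-5 \right)} \right)} - 117\right) o = \left(\left(4 + 10 + 13\right) - 117\right) 100 = \left(27 - 117\right) 100 = \left(-90\right) 100 = -9000$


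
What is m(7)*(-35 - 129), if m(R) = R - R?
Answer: 0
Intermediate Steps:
m(R) = 0
m(7)*(-35 - 129) = 0*(-35 - 129) = 0*(-164) = 0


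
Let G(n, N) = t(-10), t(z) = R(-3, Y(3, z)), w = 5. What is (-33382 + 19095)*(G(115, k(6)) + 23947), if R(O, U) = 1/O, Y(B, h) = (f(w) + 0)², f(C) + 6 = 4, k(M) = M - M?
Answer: -1026378080/3 ≈ -3.4213e+8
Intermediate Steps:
k(M) = 0
f(C) = -2 (f(C) = -6 + 4 = -2)
Y(B, h) = 4 (Y(B, h) = (-2 + 0)² = (-2)² = 4)
t(z) = -⅓ (t(z) = 1/(-3) = -⅓)
G(n, N) = -⅓
(-33382 + 19095)*(G(115, k(6)) + 23947) = (-33382 + 19095)*(-⅓ + 23947) = -14287*71840/3 = -1026378080/3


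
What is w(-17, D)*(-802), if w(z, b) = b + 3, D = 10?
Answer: -10426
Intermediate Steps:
w(z, b) = 3 + b
w(-17, D)*(-802) = (3 + 10)*(-802) = 13*(-802) = -10426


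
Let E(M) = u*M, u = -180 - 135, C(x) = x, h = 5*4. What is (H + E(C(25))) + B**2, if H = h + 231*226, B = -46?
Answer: 46467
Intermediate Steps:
h = 20
H = 52226 (H = 20 + 231*226 = 20 + 52206 = 52226)
u = -315
E(M) = -315*M
(H + E(C(25))) + B**2 = (52226 - 315*25) + (-46)**2 = (52226 - 7875) + 2116 = 44351 + 2116 = 46467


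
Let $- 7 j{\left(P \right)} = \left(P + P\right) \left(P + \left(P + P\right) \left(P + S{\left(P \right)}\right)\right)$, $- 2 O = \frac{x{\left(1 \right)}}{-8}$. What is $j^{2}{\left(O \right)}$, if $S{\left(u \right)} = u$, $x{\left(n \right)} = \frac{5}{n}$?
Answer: $\frac{50625}{12845056} \approx 0.0039412$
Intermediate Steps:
$O = \frac{5}{16}$ ($O = - \frac{\frac{5}{1} \frac{1}{-8}}{2} = - \frac{5 \cdot 1 \left(- \frac{1}{8}\right)}{2} = - \frac{5 \left(- \frac{1}{8}\right)}{2} = \left(- \frac{1}{2}\right) \left(- \frac{5}{8}\right) = \frac{5}{16} \approx 0.3125$)
$j{\left(P \right)} = - \frac{2 P \left(P + 4 P^{2}\right)}{7}$ ($j{\left(P \right)} = - \frac{\left(P + P\right) \left(P + \left(P + P\right) \left(P + P\right)\right)}{7} = - \frac{2 P \left(P + 2 P 2 P\right)}{7} = - \frac{2 P \left(P + 4 P^{2}\right)}{7}$)
$j^{2}{\left(O \right)} = \left(\frac{2 \left(\frac{5}{16}\right)^{2} \left(-1 - \frac{5}{4}\right)}{7}\right)^{2} = \left(\frac{2}{7} \cdot \frac{25}{256} \left(-1 - \frac{5}{4}\right)\right)^{2} = \left(\frac{2}{7} \cdot \frac{25}{256} \left(- \frac{9}{4}\right)\right)^{2} = \left(- \frac{225}{3584}\right)^{2} = \frac{50625}{12845056}$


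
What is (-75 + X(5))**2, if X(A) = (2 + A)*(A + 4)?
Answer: 144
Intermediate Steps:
X(A) = (2 + A)*(4 + A)
(-75 + X(5))**2 = (-75 + (8 + 5**2 + 6*5))**2 = (-75 + (8 + 25 + 30))**2 = (-75 + 63)**2 = (-12)**2 = 144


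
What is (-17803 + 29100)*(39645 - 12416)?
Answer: 307606013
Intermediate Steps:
(-17803 + 29100)*(39645 - 12416) = 11297*27229 = 307606013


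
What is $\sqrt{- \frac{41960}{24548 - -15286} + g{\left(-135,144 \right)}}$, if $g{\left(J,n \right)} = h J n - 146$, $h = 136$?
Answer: $\frac{i \sqrt{116537222084246}}{6639} \approx 1626.0 i$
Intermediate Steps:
$g{\left(J,n \right)} = -146 + 136 J n$ ($g{\left(J,n \right)} = 136 J n - 146 = -146 + 136 J n$)
$\sqrt{- \frac{41960}{24548 - -15286} + g{\left(-135,144 \right)}} = \sqrt{- \frac{41960}{24548 - -15286} + \left(-146 + 136 \left(-135\right) 144\right)} = \sqrt{- \frac{41960}{24548 + 15286} - 2643986} = \sqrt{- \frac{41960}{39834} - 2643986} = \sqrt{\left(-41960\right) \frac{1}{39834} - 2643986} = \sqrt{- \frac{20980}{19917} - 2643986} = \sqrt{- \frac{52660290142}{19917}} = \frac{i \sqrt{116537222084246}}{6639}$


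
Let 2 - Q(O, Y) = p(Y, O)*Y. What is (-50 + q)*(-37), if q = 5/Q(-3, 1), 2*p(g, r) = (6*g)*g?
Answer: 2035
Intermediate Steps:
p(g, r) = 3*g² (p(g, r) = ((6*g)*g)/2 = (6*g²)/2 = 3*g²)
Q(O, Y) = 2 - 3*Y³ (Q(O, Y) = 2 - 3*Y²*Y = 2 - 3*Y³)
q = -5 (q = 5/(2 - 3*1³) = 5/(2 - 3*1) = 5/(2 - 3) = 5/(-1) = 5*(-1) = -5)
(-50 + q)*(-37) = (-50 - 5)*(-37) = -55*(-37) = 2035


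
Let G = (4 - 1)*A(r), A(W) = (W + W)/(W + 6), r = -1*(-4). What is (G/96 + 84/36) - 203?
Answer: -24077/120 ≈ -200.64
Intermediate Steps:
r = 4
A(W) = 2*W/(6 + W) (A(W) = (2*W)/(6 + W) = 2*W/(6 + W))
G = 12/5 (G = (4 - 1)*(2*4/(6 + 4)) = 3*(2*4/10) = 3*(2*4*(⅒)) = 3*(⅘) = 12/5 ≈ 2.4000)
(G/96 + 84/36) - 203 = ((12/5)/96 + 84/36) - 203 = ((12/5)*(1/96) + 84*(1/36)) - 203 = (1/40 + 7/3) - 203 = 283/120 - 203 = -24077/120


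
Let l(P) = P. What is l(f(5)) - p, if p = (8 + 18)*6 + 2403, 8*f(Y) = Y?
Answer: -20467/8 ≈ -2558.4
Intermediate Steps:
f(Y) = Y/8
p = 2559 (p = 26*6 + 2403 = 156 + 2403 = 2559)
l(f(5)) - p = (⅛)*5 - 1*2559 = 5/8 - 2559 = -20467/8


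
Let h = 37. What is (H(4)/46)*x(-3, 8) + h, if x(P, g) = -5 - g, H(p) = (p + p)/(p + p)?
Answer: 1689/46 ≈ 36.717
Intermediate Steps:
H(p) = 1 (H(p) = (2*p)/((2*p)) = (2*p)*(1/(2*p)) = 1)
(H(4)/46)*x(-3, 8) + h = (1/46)*(-5 - 1*8) + 37 = (1*(1/46))*(-5 - 8) + 37 = (1/46)*(-13) + 37 = -13/46 + 37 = 1689/46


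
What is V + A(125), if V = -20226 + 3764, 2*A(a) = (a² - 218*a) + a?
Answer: -22212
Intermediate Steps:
A(a) = a²/2 - 217*a/2 (A(a) = ((a² - 218*a) + a)/2 = (a² - 217*a)/2 = a²/2 - 217*a/2)
V = -16462
V + A(125) = -16462 + (½)*125*(-217 + 125) = -16462 + (½)*125*(-92) = -16462 - 5750 = -22212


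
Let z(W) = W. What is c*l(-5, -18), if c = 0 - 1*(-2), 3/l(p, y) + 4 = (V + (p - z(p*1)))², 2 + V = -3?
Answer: 2/7 ≈ 0.28571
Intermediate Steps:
V = -5 (V = -2 - 3 = -5)
l(p, y) = ⅐ (l(p, y) = 3/(-4 + (-5 + (p - p))²) = 3/(-4 + (-5 + 0)²) = 3/(-4 + (-5)²) = 3/(-4 + 25) = 3/21 = 3*(1/21) = ⅐)
c = 2 (c = 0 + 2 = 2)
c*l(-5, -18) = 2*(⅐) = 2/7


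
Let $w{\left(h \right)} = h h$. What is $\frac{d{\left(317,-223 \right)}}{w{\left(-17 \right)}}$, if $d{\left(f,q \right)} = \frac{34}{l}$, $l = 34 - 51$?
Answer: $- \frac{2}{289} \approx -0.0069204$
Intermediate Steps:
$l = -17$
$w{\left(h \right)} = h^{2}$
$d{\left(f,q \right)} = -2$ ($d{\left(f,q \right)} = \frac{34}{-17} = 34 \left(- \frac{1}{17}\right) = -2$)
$\frac{d{\left(317,-223 \right)}}{w{\left(-17 \right)}} = - \frac{2}{\left(-17\right)^{2}} = - \frac{2}{289}$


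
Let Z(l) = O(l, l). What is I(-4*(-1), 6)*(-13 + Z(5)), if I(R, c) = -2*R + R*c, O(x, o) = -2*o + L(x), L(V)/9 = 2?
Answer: -80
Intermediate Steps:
L(V) = 18 (L(V) = 9*2 = 18)
O(x, o) = 18 - 2*o (O(x, o) = -2*o + 18 = 18 - 2*o)
Z(l) = 18 - 2*l
I(-4*(-1), 6)*(-13 + Z(5)) = ((-4*(-1))*(-2 + 6))*(-13 + (18 - 2*5)) = (4*4)*(-13 + (18 - 10)) = 16*(-13 + 8) = 16*(-5) = -80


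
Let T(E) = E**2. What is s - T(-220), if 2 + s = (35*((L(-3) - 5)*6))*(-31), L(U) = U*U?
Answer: -74442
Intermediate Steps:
L(U) = U**2
s = -26042 (s = -2 + (35*(((-3)**2 - 5)*6))*(-31) = -2 + (35*((9 - 5)*6))*(-31) = -2 + (35*(4*6))*(-31) = -2 + (35*24)*(-31) = -2 + 840*(-31) = -2 - 26040 = -26042)
s - T(-220) = -26042 - 1*(-220)**2 = -26042 - 1*48400 = -26042 - 48400 = -74442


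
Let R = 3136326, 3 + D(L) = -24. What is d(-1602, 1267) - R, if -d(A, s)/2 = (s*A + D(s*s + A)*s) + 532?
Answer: 990496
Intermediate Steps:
D(L) = -27 (D(L) = -3 - 24 = -27)
d(A, s) = -1064 + 54*s - 2*A*s (d(A, s) = -2*((s*A - 27*s) + 532) = -2*((A*s - 27*s) + 532) = -2*((-27*s + A*s) + 532) = -2*(532 - 27*s + A*s) = -1064 + 54*s - 2*A*s)
d(-1602, 1267) - R = (-1064 + 54*1267 - 2*(-1602)*1267) - 1*3136326 = (-1064 + 68418 + 4059468) - 3136326 = 4126822 - 3136326 = 990496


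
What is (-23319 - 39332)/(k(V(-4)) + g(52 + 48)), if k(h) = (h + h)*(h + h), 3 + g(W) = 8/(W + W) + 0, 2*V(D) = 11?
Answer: -1566275/2951 ≈ -530.76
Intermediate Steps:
V(D) = 11/2 (V(D) = (½)*11 = 11/2)
g(W) = -3 + 4/W (g(W) = -3 + (8/(W + W) + 0) = -3 + (8/((2*W)) + 0) = -3 + (8*(1/(2*W)) + 0) = -3 + (4/W + 0) = -3 + 4/W)
k(h) = 4*h² (k(h) = (2*h)*(2*h) = 4*h²)
(-23319 - 39332)/(k(V(-4)) + g(52 + 48)) = (-23319 - 39332)/(4*(11/2)² + (-3 + 4/(52 + 48))) = -62651/(4*(121/4) + (-3 + 4/100)) = -62651/(121 + (-3 + 4*(1/100))) = -62651/(121 + (-3 + 1/25)) = -62651/(121 - 74/25) = -62651/2951/25 = -62651*25/2951 = -1566275/2951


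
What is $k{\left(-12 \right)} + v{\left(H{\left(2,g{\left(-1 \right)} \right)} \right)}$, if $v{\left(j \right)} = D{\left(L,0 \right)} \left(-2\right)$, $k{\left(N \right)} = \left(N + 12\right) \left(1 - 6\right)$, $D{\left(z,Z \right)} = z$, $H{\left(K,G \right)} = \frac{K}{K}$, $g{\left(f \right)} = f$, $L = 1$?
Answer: $-2$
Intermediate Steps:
$H{\left(K,G \right)} = 1$
$k{\left(N \right)} = -60 - 5 N$ ($k{\left(N \right)} = \left(12 + N\right) \left(-5\right) = -60 - 5 N$)
$v{\left(j \right)} = -2$ ($v{\left(j \right)} = 1 \left(-2\right) = -2$)
$k{\left(-12 \right)} + v{\left(H{\left(2,g{\left(-1 \right)} \right)} \right)} = \left(-60 - -60\right) - 2 = \left(-60 + 60\right) - 2 = 0 - 2 = -2$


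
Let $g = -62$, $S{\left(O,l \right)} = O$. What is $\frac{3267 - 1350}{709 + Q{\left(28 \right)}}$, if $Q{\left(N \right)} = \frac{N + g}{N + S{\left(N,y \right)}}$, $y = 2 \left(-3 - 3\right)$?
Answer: $\frac{53676}{19835} \approx 2.7061$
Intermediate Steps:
$y = -12$ ($y = 2 \left(-6\right) = -12$)
$Q{\left(N \right)} = \frac{-62 + N}{2 N}$ ($Q{\left(N \right)} = \frac{N - 62}{N + N} = \frac{-62 + N}{2 N}$)
$\frac{3267 - 1350}{709 + Q{\left(28 \right)}} = \frac{3267 - 1350}{709 + \frac{-62 + 28}{2 \cdot 28}} = \frac{1917}{709 + \frac{1}{2} \cdot \frac{1}{28} \left(-34\right)} = \frac{1917}{709 - \frac{17}{28}} = \frac{1917}{\frac{19835}{28}} = 1917 \cdot \frac{28}{19835} = \frac{53676}{19835}$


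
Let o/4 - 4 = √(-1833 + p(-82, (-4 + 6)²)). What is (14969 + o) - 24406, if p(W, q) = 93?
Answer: -9421 + 8*I*√435 ≈ -9421.0 + 166.85*I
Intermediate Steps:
o = 16 + 8*I*√435 (o = 16 + 4*√(-1833 + 93) = 16 + 4*√(-1740) = 16 + 4*(2*I*√435) = 16 + 8*I*√435 ≈ 16.0 + 166.85*I)
(14969 + o) - 24406 = (14969 + (16 + 8*I*√435)) - 24406 = (14985 + 8*I*√435) - 24406 = -9421 + 8*I*√435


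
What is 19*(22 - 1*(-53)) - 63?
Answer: 1362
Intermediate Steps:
19*(22 - 1*(-53)) - 63 = 19*(22 + 53) - 63 = 19*75 - 63 = 1425 - 63 = 1362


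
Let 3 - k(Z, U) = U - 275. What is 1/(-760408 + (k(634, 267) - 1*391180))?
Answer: -1/1151577 ≈ -8.6837e-7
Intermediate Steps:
k(Z, U) = 278 - U (k(Z, U) = 3 - (U - 275) = 3 - (-275 + U) = 3 + (275 - U) = 278 - U)
1/(-760408 + (k(634, 267) - 1*391180)) = 1/(-760408 + ((278 - 1*267) - 1*391180)) = 1/(-760408 + ((278 - 267) - 391180)) = 1/(-760408 + (11 - 391180)) = 1/(-760408 - 391169) = 1/(-1151577) = -1/1151577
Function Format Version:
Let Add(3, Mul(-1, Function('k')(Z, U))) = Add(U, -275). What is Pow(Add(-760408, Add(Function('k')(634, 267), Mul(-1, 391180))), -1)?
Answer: Rational(-1, 1151577) ≈ -8.6837e-7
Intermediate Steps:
Function('k')(Z, U) = Add(278, Mul(-1, U)) (Function('k')(Z, U) = Add(3, Mul(-1, Add(U, -275))) = Add(3, Mul(-1, Add(-275, U))) = Add(3, Add(275, Mul(-1, U))) = Add(278, Mul(-1, U)))
Pow(Add(-760408, Add(Function('k')(634, 267), Mul(-1, 391180))), -1) = Pow(Add(-760408, Add(Add(278, Mul(-1, 267)), Mul(-1, 391180))), -1) = Pow(Add(-760408, Add(Add(278, -267), -391180)), -1) = Pow(Add(-760408, Add(11, -391180)), -1) = Pow(Add(-760408, -391169), -1) = Pow(-1151577, -1) = Rational(-1, 1151577)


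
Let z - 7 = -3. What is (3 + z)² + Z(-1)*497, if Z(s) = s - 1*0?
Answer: -448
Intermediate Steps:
z = 4 (z = 7 - 3 = 4)
Z(s) = s (Z(s) = s + 0 = s)
(3 + z)² + Z(-1)*497 = (3 + 4)² - 1*497 = 7² - 497 = 49 - 497 = -448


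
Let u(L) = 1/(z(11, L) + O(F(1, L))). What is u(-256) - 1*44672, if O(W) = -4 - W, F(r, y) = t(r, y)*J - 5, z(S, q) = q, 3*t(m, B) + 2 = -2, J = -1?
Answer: -34352771/769 ≈ -44672.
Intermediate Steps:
t(m, B) = -4/3 (t(m, B) = -2/3 + (1/3)*(-2) = -2/3 - 2/3 = -4/3)
F(r, y) = -11/3 (F(r, y) = -4/3*(-1) - 5 = 4/3 - 5 = -11/3)
u(L) = 1/(-1/3 + L) (u(L) = 1/(L + (-4 - 1*(-11/3))) = 1/(L + (-4 + 11/3)) = 1/(L - 1/3) = 1/(-1/3 + L))
u(-256) - 1*44672 = 3/(-1 + 3*(-256)) - 1*44672 = 3/(-1 - 768) - 44672 = 3/(-769) - 44672 = 3*(-1/769) - 44672 = -3/769 - 44672 = -34352771/769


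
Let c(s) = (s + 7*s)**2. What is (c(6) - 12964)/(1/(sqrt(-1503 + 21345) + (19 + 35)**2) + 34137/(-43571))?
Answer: 134446631763501434520/9877111706519743 - 20237285557060*sqrt(19842)/9877111706519743 ≈ 13612.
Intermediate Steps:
c(s) = 64*s**2 (c(s) = (8*s)**2 = 64*s**2)
(c(6) - 12964)/(1/(sqrt(-1503 + 21345) + (19 + 35)**2) + 34137/(-43571)) = (64*6**2 - 12964)/(1/(sqrt(-1503 + 21345) + (19 + 35)**2) + 34137/(-43571)) = (64*36 - 12964)/(1/(sqrt(19842) + 54**2) + 34137*(-1/43571)) = (2304 - 12964)/(1/(sqrt(19842) + 2916) - 34137/43571) = -10660/(1/(2916 + sqrt(19842)) - 34137/43571) = -10660/(-34137/43571 + 1/(2916 + sqrt(19842)))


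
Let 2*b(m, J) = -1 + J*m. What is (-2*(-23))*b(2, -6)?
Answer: -299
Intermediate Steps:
b(m, J) = -½ + J*m/2 (b(m, J) = (-1 + J*m)/2 = -½ + J*m/2)
(-2*(-23))*b(2, -6) = (-2*(-23))*(-½ + (½)*(-6)*2) = 46*(-½ - 6) = 46*(-13/2) = -299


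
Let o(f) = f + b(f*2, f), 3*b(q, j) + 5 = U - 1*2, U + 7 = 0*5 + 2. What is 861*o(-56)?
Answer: -51660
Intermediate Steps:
U = -5 (U = -7 + (0*5 + 2) = -7 + (0 + 2) = -7 + 2 = -5)
b(q, j) = -4 (b(q, j) = -5/3 + (-5 - 1*2)/3 = -5/3 + (-5 - 2)/3 = -5/3 + (⅓)*(-7) = -5/3 - 7/3 = -4)
o(f) = -4 + f (o(f) = f - 4 = -4 + f)
861*o(-56) = 861*(-4 - 56) = 861*(-60) = -51660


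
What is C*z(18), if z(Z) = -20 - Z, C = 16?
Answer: -608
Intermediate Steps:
C*z(18) = 16*(-20 - 1*18) = 16*(-20 - 18) = 16*(-38) = -608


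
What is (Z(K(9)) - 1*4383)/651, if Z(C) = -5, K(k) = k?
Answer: -4388/651 ≈ -6.7404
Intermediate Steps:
(Z(K(9)) - 1*4383)/651 = (-5 - 1*4383)/651 = (-5 - 4383)*(1/651) = -4388*1/651 = -4388/651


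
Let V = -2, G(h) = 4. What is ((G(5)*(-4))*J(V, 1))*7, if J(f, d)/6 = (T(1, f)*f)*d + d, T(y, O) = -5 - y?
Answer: -8736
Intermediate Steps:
J(f, d) = 6*d - 36*d*f (J(f, d) = 6*(((-5 - 1*1)*f)*d + d) = 6*(((-5 - 1)*f)*d + d) = 6*((-6*f)*d + d) = 6*(-6*d*f + d) = 6*(d - 6*d*f) = 6*d - 36*d*f)
((G(5)*(-4))*J(V, 1))*7 = ((4*(-4))*(6*1*(1 - 6*(-2))))*7 = -96*(1 + 12)*7 = -96*13*7 = -16*78*7 = -1248*7 = -8736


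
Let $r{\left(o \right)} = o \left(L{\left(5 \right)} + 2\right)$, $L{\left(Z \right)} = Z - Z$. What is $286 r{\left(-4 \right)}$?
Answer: $-2288$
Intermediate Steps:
$L{\left(Z \right)} = 0$
$r{\left(o \right)} = 2 o$ ($r{\left(o \right)} = o \left(0 + 2\right) = o 2 = 2 o$)
$286 r{\left(-4 \right)} = 286 \cdot 2 \left(-4\right) = 286 \left(-8\right) = -2288$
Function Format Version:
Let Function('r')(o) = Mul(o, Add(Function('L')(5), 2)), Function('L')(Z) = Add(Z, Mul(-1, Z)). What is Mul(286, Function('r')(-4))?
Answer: -2288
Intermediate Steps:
Function('L')(Z) = 0
Function('r')(o) = Mul(2, o) (Function('r')(o) = Mul(o, Add(0, 2)) = Mul(o, 2) = Mul(2, o))
Mul(286, Function('r')(-4)) = Mul(286, Mul(2, -4)) = Mul(286, -8) = -2288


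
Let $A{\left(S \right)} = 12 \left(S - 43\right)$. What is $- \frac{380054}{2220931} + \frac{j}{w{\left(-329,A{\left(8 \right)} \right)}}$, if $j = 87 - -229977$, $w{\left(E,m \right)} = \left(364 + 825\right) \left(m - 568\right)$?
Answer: $- \frac{239354466278}{652249678873} \approx -0.36697$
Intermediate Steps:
$A{\left(S \right)} = -516 + 12 S$ ($A{\left(S \right)} = 12 \left(-43 + S\right) = -516 + 12 S$)
$w{\left(E,m \right)} = -675352 + 1189 m$ ($w{\left(E,m \right)} = 1189 \left(-568 + m\right) = -675352 + 1189 m$)
$j = 230064$ ($j = 87 + 229977 = 230064$)
$- \frac{380054}{2220931} + \frac{j}{w{\left(-329,A{\left(8 \right)} \right)}} = - \frac{380054}{2220931} + \frac{230064}{-675352 + 1189 \left(-516 + 12 \cdot 8\right)} = \left(-380054\right) \frac{1}{2220931} + \frac{230064}{-675352 + 1189 \left(-516 + 96\right)} = - \frac{380054}{2220931} + \frac{230064}{-675352 + 1189 \left(-420\right)} = - \frac{380054}{2220931} + \frac{230064}{-675352 - 499380} = - \frac{380054}{2220931} + \frac{230064}{-1174732} = - \frac{380054}{2220931} + 230064 \left(- \frac{1}{1174732}\right) = - \frac{380054}{2220931} - \frac{57516}{293683} = - \frac{239354466278}{652249678873}$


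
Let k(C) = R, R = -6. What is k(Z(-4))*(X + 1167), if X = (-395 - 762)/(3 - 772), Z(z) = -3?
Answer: -5391480/769 ≈ -7011.0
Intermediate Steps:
k(C) = -6
X = 1157/769 (X = -1157/(-769) = -1157*(-1/769) = 1157/769 ≈ 1.5046)
k(Z(-4))*(X + 1167) = -6*(1157/769 + 1167) = -6*898580/769 = -5391480/769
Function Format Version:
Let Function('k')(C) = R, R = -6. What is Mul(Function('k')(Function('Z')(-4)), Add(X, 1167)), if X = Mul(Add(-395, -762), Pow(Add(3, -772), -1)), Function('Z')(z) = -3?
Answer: Rational(-5391480, 769) ≈ -7011.0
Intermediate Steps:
Function('k')(C) = -6
X = Rational(1157, 769) (X = Mul(-1157, Pow(-769, -1)) = Mul(-1157, Rational(-1, 769)) = Rational(1157, 769) ≈ 1.5046)
Mul(Function('k')(Function('Z')(-4)), Add(X, 1167)) = Mul(-6, Add(Rational(1157, 769), 1167)) = Mul(-6, Rational(898580, 769)) = Rational(-5391480, 769)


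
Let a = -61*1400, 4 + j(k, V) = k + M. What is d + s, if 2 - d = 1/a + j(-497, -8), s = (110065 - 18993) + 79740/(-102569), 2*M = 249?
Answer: 801044023272869/8759392600 ≈ 91450.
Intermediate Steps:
M = 249/2 (M = (1/2)*249 = 249/2 ≈ 124.50)
j(k, V) = 241/2 + k (j(k, V) = -4 + (k + 249/2) = -4 + (249/2 + k) = 241/2 + k)
a = -85400
s = 9341084228/102569 (s = 91072 + 79740*(-1/102569) = 91072 - 79740/102569 = 9341084228/102569 ≈ 91071.)
d = 32323901/85400 (d = 2 - (1/(-85400) + (241/2 - 497)) = 2 - (-1/85400 - 753/2) = 2 - 1*(-32153101/85400) = 2 + 32153101/85400 = 32323901/85400 ≈ 378.50)
d + s = 32323901/85400 + 9341084228/102569 = 801044023272869/8759392600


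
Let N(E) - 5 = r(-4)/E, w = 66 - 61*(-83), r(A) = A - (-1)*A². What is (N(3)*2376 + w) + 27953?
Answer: 54466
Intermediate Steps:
r(A) = A + A²
w = 5129 (w = 66 + 5063 = 5129)
N(E) = 5 + 12/E (N(E) = 5 + (-4*(1 - 4))/E = 5 + (-4*(-3))/E = 5 + 12/E)
(N(3)*2376 + w) + 27953 = ((5 + 12/3)*2376 + 5129) + 27953 = ((5 + 12*(⅓))*2376 + 5129) + 27953 = ((5 + 4)*2376 + 5129) + 27953 = (9*2376 + 5129) + 27953 = (21384 + 5129) + 27953 = 26513 + 27953 = 54466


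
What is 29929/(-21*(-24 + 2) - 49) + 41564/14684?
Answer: 114160842/1516123 ≈ 75.298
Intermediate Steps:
29929/(-21*(-24 + 2) - 49) + 41564/14684 = 29929/(-21*(-22) - 49) + 41564*(1/14684) = 29929/(462 - 49) + 10391/3671 = 29929/413 + 10391/3671 = 114160842/1516123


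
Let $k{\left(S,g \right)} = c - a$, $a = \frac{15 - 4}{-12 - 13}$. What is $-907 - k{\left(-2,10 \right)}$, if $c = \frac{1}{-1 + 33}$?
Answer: $- \frac{725977}{800} \approx -907.47$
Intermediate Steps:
$c = \frac{1}{32} \approx 0.03125$
$a = - \frac{11}{25}$ ($a = \frac{11}{-25} = 11 \left(- \frac{1}{25}\right) = - \frac{11}{25} \approx -0.44$)
$k{\left(S,g \right)} = \frac{377}{800}$ ($k{\left(S,g \right)} = \frac{1}{32} - - \frac{11}{25} = \frac{1}{32} + \frac{11}{25} = \frac{377}{800}$)
$-907 - k{\left(-2,10 \right)} = -907 - \frac{377}{800} = - \frac{725977}{800}$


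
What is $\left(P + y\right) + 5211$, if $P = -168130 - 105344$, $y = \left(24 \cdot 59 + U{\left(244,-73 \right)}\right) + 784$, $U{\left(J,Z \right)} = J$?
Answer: $-265819$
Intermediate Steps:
$y = 2444$ ($y = \left(24 \cdot 59 + 244\right) + 784 = \left(1416 + 244\right) + 784 = 1660 + 784 = 2444$)
$P = -273474$
$\left(P + y\right) + 5211 = \left(-273474 + 2444\right) + 5211 = -271030 + 5211 = -265819$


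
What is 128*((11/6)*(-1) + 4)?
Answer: 832/3 ≈ 277.33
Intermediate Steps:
128*((11/6)*(-1) + 4) = 128*(-11/6 + 4) = 128*(13/6) = 832/3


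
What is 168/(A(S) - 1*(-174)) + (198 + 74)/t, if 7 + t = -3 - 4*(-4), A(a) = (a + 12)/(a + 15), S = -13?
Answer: 48200/1041 ≈ 46.302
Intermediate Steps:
A(a) = (12 + a)/(15 + a)
t = 6 (t = -7 + (-3 - 4*(-4)) = -7 + (-3 + 16) = -7 + 13 = 6)
168/(A(S) - 1*(-174)) + (198 + 74)/t = 168/((12 - 13)/(15 - 13) - 1*(-174)) + (198 + 74)/6 = 168/(-1/2 + 174) + 272*(⅙) = 168/((½)*(-1) + 174) + 136/3 = 168/(-½ + 174) + 136/3 = 168/(347/2) + 136/3 = 168*(2/347) + 136/3 = 336/347 + 136/3 = 48200/1041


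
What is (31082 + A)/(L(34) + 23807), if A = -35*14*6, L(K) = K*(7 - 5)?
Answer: 28142/23875 ≈ 1.1787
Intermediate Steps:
L(K) = 2*K (L(K) = K*2 = 2*K)
A = -2940 (A = -490*6 = -2940)
(31082 + A)/(L(34) + 23807) = (31082 - 2940)/(2*34 + 23807) = 28142/(68 + 23807) = 28142/23875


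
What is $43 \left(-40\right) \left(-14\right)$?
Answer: $24080$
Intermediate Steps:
$43 \left(-40\right) \left(-14\right) = \left(-1720\right) \left(-14\right) = 24080$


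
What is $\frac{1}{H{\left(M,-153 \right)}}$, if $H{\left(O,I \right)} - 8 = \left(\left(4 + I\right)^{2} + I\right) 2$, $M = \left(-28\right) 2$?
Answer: $\frac{1}{44104} \approx 2.2674 \cdot 10^{-5}$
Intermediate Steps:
$M = -56$
$H{\left(O,I \right)} = 8 + 2 I + 2 \left(4 + I\right)^{2}$ ($H{\left(O,I \right)} = 8 + \left(\left(4 + I\right)^{2} + I\right) 2 = 8 + \left(I + \left(4 + I\right)^{2}\right) 2 = 8 + \left(2 I + 2 \left(4 + I\right)^{2}\right) = 8 + 2 I + 2 \left(4 + I\right)^{2}$)
$\frac{1}{H{\left(M,-153 \right)}} = \frac{1}{8 + 2 \left(-153\right) + 2 \left(4 - 153\right)^{2}} = \frac{1}{8 - 306 + 2 \left(-149\right)^{2}} = \frac{1}{8 - 306 + 2 \cdot 22201} = \frac{1}{8 - 306 + 44402} = \frac{1}{44104}$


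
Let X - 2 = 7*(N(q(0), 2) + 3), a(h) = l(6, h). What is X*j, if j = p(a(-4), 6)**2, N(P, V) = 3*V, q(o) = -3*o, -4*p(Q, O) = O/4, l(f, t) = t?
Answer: 585/64 ≈ 9.1406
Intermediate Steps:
a(h) = h
p(Q, O) = -O/16 (p(Q, O) = -O/(4*4) = -O/16)
X = 65 (X = 2 + 7*(3*2 + 3) = 2 + 7*(6 + 3) = 2 + 7*9 = 2 + 63 = 65)
j = 9/64 (j = (-1/16*6)**2 = (-3/8)**2 = 9/64 ≈ 0.14063)
X*j = 65*(9/64) = 585/64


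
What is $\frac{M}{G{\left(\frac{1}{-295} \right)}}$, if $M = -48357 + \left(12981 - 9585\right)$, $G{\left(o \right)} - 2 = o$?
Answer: $- \frac{13263495}{589} \approx -22519.0$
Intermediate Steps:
$G{\left(o \right)} = 2 + o$
$M = -44961$ ($M = -48357 + 3396 = -44961$)
$\frac{M}{G{\left(\frac{1}{-295} \right)}} = - \frac{44961}{2 + \frac{1}{-295}} = - \frac{44961}{2 - \frac{1}{295}} = - \frac{44961}{\frac{589}{295}} = \left(-44961\right) \frac{295}{589} = - \frac{13263495}{589}$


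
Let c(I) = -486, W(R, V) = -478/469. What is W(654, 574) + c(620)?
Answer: -228412/469 ≈ -487.02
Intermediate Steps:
W(R, V) = -478/469 (W(R, V) = -478*1/469 = -478/469)
W(654, 574) + c(620) = -478/469 - 486 = -228412/469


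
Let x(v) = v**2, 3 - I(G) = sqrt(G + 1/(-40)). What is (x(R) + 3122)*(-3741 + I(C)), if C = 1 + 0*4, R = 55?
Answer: -22977486 - 6147*sqrt(390)/20 ≈ -2.2984e+7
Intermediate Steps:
C = 1 (C = 1 + 0 = 1)
I(G) = 3 - sqrt(-1/40 + G) (I(G) = 3 - sqrt(G + 1/(-40)) = 3 - sqrt(G - 1/40) = 3 - sqrt(-1/40 + G))
(x(R) + 3122)*(-3741 + I(C)) = (55**2 + 3122)*(-3741 + (3 - sqrt(-10 + 400*1)/20)) = (3025 + 3122)*(-3741 + (3 - sqrt(-10 + 400)/20)) = 6147*(-3741 + (3 - sqrt(390)/20)) = 6147*(-3738 - sqrt(390)/20) = -22977486 - 6147*sqrt(390)/20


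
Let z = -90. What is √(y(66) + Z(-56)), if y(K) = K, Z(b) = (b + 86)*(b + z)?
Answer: I*√4314 ≈ 65.681*I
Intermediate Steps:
Z(b) = (-90 + b)*(86 + b) (Z(b) = (b + 86)*(b - 90) = (86 + b)*(-90 + b) = (-90 + b)*(86 + b))
√(y(66) + Z(-56)) = √(66 + (-7740 + (-56)² - 4*(-56))) = √(66 + (-7740 + 3136 + 224)) = √(66 - 4380) = √(-4314) = I*√4314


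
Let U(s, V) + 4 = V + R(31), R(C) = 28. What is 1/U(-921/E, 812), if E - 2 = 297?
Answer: 1/836 ≈ 0.0011962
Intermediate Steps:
E = 299 (E = 2 + 297 = 299)
U(s, V) = 24 + V (U(s, V) = -4 + (V + 28) = -4 + (28 + V) = 24 + V)
1/U(-921/E, 812) = 1/(24 + 812) = 1/836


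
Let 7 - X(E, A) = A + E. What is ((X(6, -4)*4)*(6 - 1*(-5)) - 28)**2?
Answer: 36864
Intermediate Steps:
X(E, A) = 7 - A - E (X(E, A) = 7 - (A + E) = 7 + (-A - E) = 7 - A - E)
((X(6, -4)*4)*(6 - 1*(-5)) - 28)**2 = (((7 - 1*(-4) - 1*6)*4)*(6 - 1*(-5)) - 28)**2 = (((7 + 4 - 6)*4)*(6 + 5) - 28)**2 = ((5*4)*11 - 28)**2 = (20*11 - 28)**2 = (220 - 28)**2 = 192**2 = 36864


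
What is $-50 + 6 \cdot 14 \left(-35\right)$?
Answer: $-2990$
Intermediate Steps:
$-50 + 6 \cdot 14 \left(-35\right) = -50 + 84 \left(-35\right) = -50 - 2940 = -2990$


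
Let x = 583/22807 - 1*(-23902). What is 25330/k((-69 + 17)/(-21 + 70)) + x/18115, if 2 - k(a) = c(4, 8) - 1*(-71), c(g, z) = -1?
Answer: -306705592731/826297610 ≈ -371.18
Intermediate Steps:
x = 545133497/22807 (x = 583*(1/22807) + 23902 = 583/22807 + 23902 = 545133497/22807 ≈ 23902.)
k(a) = -68 (k(a) = 2 - (-1 - 1*(-71)) = 2 - (-1 + 71) = 2 - 1*70 = 2 - 70 = -68)
25330/k((-69 + 17)/(-21 + 70)) + x/18115 = 25330/(-68) + (545133497/22807)/18115 = 25330*(-1/68) + (545133497/22807)*(1/18115) = -745/2 + 545133497/413148805 = -306705592731/826297610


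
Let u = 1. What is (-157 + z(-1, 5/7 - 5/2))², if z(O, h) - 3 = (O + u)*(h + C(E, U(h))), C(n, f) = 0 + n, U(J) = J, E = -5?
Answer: 23716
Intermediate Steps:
C(n, f) = n
z(O, h) = 3 + (1 + O)*(-5 + h) (z(O, h) = 3 + (O + 1)*(h - 5) = 3 + (1 + O)*(-5 + h))
(-157 + z(-1, 5/7 - 5/2))² = (-157 + (-2 + (5/7 - 5/2) - 5*(-1) - (5/7 - 5/2)))² = (-157 + (-2 + (5*(⅐) - 5*½) + 5 - (5*(⅐) - 5*½)))² = (-157 + (-2 + (5/7 - 5/2) + 5 - (5/7 - 5/2)))² = (-157 + (-2 - 25/14 + 5 - 1*(-25/14)))² = (-157 + (-2 - 25/14 + 5 + 25/14))² = (-157 + 3)² = (-154)² = 23716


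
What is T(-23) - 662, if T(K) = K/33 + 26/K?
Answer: -503845/759 ≈ -663.83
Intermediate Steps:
T(K) = 26/K + K/33 (T(K) = K*(1/33) + 26/K = K/33 + 26/K = 26/K + K/33)
T(-23) - 662 = (26/(-23) + (1/33)*(-23)) - 662 = (26*(-1/23) - 23/33) - 662 = (-26/23 - 23/33) - 662 = -1387/759 - 662 = -503845/759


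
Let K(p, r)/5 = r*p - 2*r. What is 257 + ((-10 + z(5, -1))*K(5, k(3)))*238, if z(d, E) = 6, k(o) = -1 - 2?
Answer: 43097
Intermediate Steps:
k(o) = -3
K(p, r) = -10*r + 5*p*r (K(p, r) = 5*(r*p - 2*r) = 5*(p*r - 2*r) = 5*(-2*r + p*r) = -10*r + 5*p*r)
257 + ((-10 + z(5, -1))*K(5, k(3)))*238 = 257 + ((-10 + 6)*(5*(-3)*(-2 + 5)))*238 = 257 - 20*(-3)*3*238 = 257 - 4*(-45)*238 = 257 + 180*238 = 257 + 42840 = 43097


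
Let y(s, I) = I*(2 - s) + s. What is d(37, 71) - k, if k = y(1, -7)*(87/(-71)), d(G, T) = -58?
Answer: -4640/71 ≈ -65.352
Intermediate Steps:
y(s, I) = s + I*(2 - s)
k = 522/71 (k = (1 + 2*(-7) - 1*(-7)*1)*(87/(-71)) = (1 - 14 + 7)*(87*(-1/71)) = -6*(-87/71) = 522/71 ≈ 7.3521)
d(37, 71) - k = -58 - 1*522/71 = -58 - 522/71 = -4640/71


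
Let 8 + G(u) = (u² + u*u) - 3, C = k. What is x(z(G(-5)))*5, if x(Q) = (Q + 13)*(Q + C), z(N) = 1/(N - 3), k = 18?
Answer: 1521905/1296 ≈ 1174.3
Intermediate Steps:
C = 18
G(u) = -11 + 2*u² (G(u) = -8 + ((u² + u*u) - 3) = -8 + ((u² + u²) - 3) = -8 + (2*u² - 3) = -8 + (-3 + 2*u²) = -11 + 2*u²)
z(N) = 1/(-3 + N)
x(Q) = (13 + Q)*(18 + Q) (x(Q) = (Q + 13)*(Q + 18) = (13 + Q)*(18 + Q))
x(z(G(-5)))*5 = (234 + (1/(-3 + (-11 + 2*(-5)²)))² + 31/(-3 + (-11 + 2*(-5)²)))*5 = (234 + (1/(-3 + (-11 + 2*25)))² + 31/(-3 + (-11 + 2*25)))*5 = (234 + (1/(-3 + (-11 + 50)))² + 31/(-3 + (-11 + 50)))*5 = (234 + (1/(-3 + 39))² + 31/(-3 + 39))*5 = (234 + (1/36)² + 31/36)*5 = (234 + (1/36)² + 31*(1/36))*5 = (234 + 1/1296 + 31/36)*5 = (304381/1296)*5 = 1521905/1296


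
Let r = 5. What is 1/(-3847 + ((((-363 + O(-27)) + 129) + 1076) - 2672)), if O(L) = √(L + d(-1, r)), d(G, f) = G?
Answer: -811/4604051 - 2*I*√7/32228357 ≈ -0.00017615 - 1.6419e-7*I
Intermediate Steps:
O(L) = √(-1 + L) (O(L) = √(L - 1) = √(-1 + L))
1/(-3847 + ((((-363 + O(-27)) + 129) + 1076) - 2672)) = 1/(-3847 + ((((-363 + √(-1 - 27)) + 129) + 1076) - 2672)) = 1/(-3847 + ((((-363 + √(-28)) + 129) + 1076) - 2672)) = 1/(-3847 + ((((-363 + 2*I*√7) + 129) + 1076) - 2672)) = 1/(-3847 + (((-234 + 2*I*√7) + 1076) - 2672)) = 1/(-3847 + ((842 + 2*I*√7) - 2672)) = 1/(-3847 + (-1830 + 2*I*√7)) = 1/(-5677 + 2*I*√7)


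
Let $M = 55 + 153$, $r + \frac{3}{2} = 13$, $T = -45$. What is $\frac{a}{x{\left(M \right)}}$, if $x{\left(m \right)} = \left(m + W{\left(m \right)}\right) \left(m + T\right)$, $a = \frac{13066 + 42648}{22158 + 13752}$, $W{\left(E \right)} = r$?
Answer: $\frac{55714}{1284805935} \approx 4.3364 \cdot 10^{-5}$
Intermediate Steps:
$r = \frac{23}{2}$ ($r = - \frac{3}{2} + 13 = \frac{23}{2} \approx 11.5$)
$W{\left(E \right)} = \frac{23}{2}$
$a = \frac{27857}{17955}$ ($a = \frac{55714}{35910} = 55714 \cdot \frac{1}{35910} = \frac{27857}{17955} \approx 1.5515$)
$M = 208$
$x{\left(m \right)} = \left(-45 + m\right) \left(\frac{23}{2} + m\right)$ ($x{\left(m \right)} = \left(m + \frac{23}{2}\right) \left(m - 45\right) = \left(\frac{23}{2} + m\right) \left(-45 + m\right) = \left(-45 + m\right) \left(\frac{23}{2} + m\right)$)
$\frac{a}{x{\left(M \right)}} = \frac{27857}{17955 \left(- \frac{1035}{2} + 208^{2} - 6968\right)} = \frac{27857}{17955 \left(- \frac{1035}{2} + 43264 - 6968\right)} = \frac{27857}{17955 \cdot \frac{71557}{2}} = \frac{27857}{17955} \cdot \frac{2}{71557} = \frac{55714}{1284805935}$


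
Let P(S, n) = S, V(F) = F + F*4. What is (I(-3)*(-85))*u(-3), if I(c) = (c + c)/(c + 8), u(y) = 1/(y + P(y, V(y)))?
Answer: -17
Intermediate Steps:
V(F) = 5*F (V(F) = F + 4*F = 5*F)
u(y) = 1/(2*y) (u(y) = 1/(y + y) = 1/(2*y))
I(c) = 2*c/(8 + c) (I(c) = (2*c)/(8 + c) = 2*c/(8 + c))
(I(-3)*(-85))*u(-3) = ((2*(-3)/(8 - 3))*(-85))*((½)/(-3)) = ((2*(-3)/5)*(-85))*((½)*(-⅓)) = ((2*(-3)*(⅕))*(-85))*(-⅙) = -6/5*(-85)*(-⅙) = 102*(-⅙) = -17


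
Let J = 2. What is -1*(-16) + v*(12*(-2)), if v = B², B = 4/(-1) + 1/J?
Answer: -278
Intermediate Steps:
B = -7/2 (B = 4/(-1) + 1/2 = 4*(-1) + 1*(½) = -4 + ½ = -7/2 ≈ -3.5000)
v = 49/4 (v = (-7/2)² = 49/4 ≈ 12.250)
-1*(-16) + v*(12*(-2)) = -1*(-16) + 49*(12*(-2))/4 = 16 + (49/4)*(-24) = 16 - 294 = -278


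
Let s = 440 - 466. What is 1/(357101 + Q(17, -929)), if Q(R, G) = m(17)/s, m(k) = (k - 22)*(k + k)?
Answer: 13/4642398 ≈ 2.8003e-6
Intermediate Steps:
m(k) = 2*k*(-22 + k) (m(k) = (-22 + k)*(2*k) = 2*k*(-22 + k))
s = -26
Q(R, G) = 85/13 (Q(R, G) = (2*17*(-22 + 17))/(-26) = (2*17*(-5))*(-1/26) = -170*(-1/26) = 85/13)
1/(357101 + Q(17, -929)) = 1/(357101 + 85/13) = 1/(4642398/13) = 13/4642398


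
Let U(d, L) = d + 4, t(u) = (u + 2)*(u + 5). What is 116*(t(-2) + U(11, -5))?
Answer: 1740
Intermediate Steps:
t(u) = (2 + u)*(5 + u)
U(d, L) = 4 + d
116*(t(-2) + U(11, -5)) = 116*((10 + (-2)² + 7*(-2)) + (4 + 11)) = 116*((10 + 4 - 14) + 15) = 116*(0 + 15) = 116*15 = 1740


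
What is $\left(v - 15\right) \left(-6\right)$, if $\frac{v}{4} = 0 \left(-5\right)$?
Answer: $90$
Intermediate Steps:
$v = 0$ ($v = 4 \cdot 0 \left(-5\right) = 4 \cdot 0 = 0$)
$\left(v - 15\right) \left(-6\right) = \left(0 - 15\right) \left(-6\right) = \left(-15\right) \left(-6\right) = 90$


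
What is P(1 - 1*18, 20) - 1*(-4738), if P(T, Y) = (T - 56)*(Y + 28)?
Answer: 1234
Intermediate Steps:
P(T, Y) = (-56 + T)*(28 + Y)
P(1 - 1*18, 20) - 1*(-4738) = (-1568 - 56*20 + 28*(1 - 1*18) + (1 - 1*18)*20) - 1*(-4738) = (-1568 - 1120 + 28*(1 - 18) + (1 - 18)*20) + 4738 = (-1568 - 1120 + 28*(-17) - 17*20) + 4738 = (-1568 - 1120 - 476 - 340) + 4738 = -3504 + 4738 = 1234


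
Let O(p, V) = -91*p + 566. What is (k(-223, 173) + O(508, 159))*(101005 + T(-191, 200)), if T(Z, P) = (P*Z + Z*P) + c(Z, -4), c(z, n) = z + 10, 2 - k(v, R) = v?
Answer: -1109753288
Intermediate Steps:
k(v, R) = 2 - v
c(z, n) = 10 + z
O(p, V) = 566 - 91*p
T(Z, P) = 10 + Z + 2*P*Z (T(Z, P) = (P*Z + Z*P) + (10 + Z) = (P*Z + P*Z) + (10 + Z) = 2*P*Z + (10 + Z) = 10 + Z + 2*P*Z)
(k(-223, 173) + O(508, 159))*(101005 + T(-191, 200)) = ((2 - 1*(-223)) + (566 - 91*508))*(101005 + (10 - 191 + 2*200*(-191))) = ((2 + 223) + (566 - 46228))*(101005 + (10 - 191 - 76400)) = (225 - 45662)*(101005 - 76581) = -45437*24424 = -1109753288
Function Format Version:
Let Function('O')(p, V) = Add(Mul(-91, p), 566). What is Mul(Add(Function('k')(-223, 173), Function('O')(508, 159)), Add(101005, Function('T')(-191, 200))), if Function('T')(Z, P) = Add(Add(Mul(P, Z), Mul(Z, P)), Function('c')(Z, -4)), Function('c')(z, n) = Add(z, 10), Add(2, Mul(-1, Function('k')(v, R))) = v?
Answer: -1109753288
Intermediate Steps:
Function('k')(v, R) = Add(2, Mul(-1, v))
Function('c')(z, n) = Add(10, z)
Function('O')(p, V) = Add(566, Mul(-91, p))
Function('T')(Z, P) = Add(10, Z, Mul(2, P, Z)) (Function('T')(Z, P) = Add(Add(Mul(P, Z), Mul(Z, P)), Add(10, Z)) = Add(Add(Mul(P, Z), Mul(P, Z)), Add(10, Z)) = Add(Mul(2, P, Z), Add(10, Z)) = Add(10, Z, Mul(2, P, Z)))
Mul(Add(Function('k')(-223, 173), Function('O')(508, 159)), Add(101005, Function('T')(-191, 200))) = Mul(Add(Add(2, Mul(-1, -223)), Add(566, Mul(-91, 508))), Add(101005, Add(10, -191, Mul(2, 200, -191)))) = Mul(Add(Add(2, 223), Add(566, -46228)), Add(101005, Add(10, -191, -76400))) = Mul(Add(225, -45662), Add(101005, -76581)) = Mul(-45437, 24424) = -1109753288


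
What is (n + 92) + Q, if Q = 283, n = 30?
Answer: 405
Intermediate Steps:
(n + 92) + Q = (30 + 92) + 283 = 122 + 283 = 405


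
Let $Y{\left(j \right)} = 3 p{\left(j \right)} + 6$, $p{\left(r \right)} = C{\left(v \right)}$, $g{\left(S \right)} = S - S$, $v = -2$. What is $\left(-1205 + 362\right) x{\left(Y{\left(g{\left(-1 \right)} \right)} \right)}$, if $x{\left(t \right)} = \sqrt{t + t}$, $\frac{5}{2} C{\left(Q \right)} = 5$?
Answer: $- 1686 \sqrt{6} \approx -4129.8$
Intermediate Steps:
$g{\left(S \right)} = 0$
$C{\left(Q \right)} = 2$ ($C{\left(Q \right)} = \frac{2}{5} \cdot 5 = 2$)
$p{\left(r \right)} = 2$
$Y{\left(j \right)} = 12$ ($Y{\left(j \right)} = 3 \cdot 2 + 6 = 6 + 6 = 12$)
$x{\left(t \right)} = \sqrt{2} \sqrt{t}$ ($x{\left(t \right)} = \sqrt{2 t} = \sqrt{2} \sqrt{t}$)
$\left(-1205 + 362\right) x{\left(Y{\left(g{\left(-1 \right)} \right)} \right)} = \left(-1205 + 362\right) \sqrt{2} \sqrt{12} = - 843 \sqrt{2} \cdot 2 \sqrt{3} = - 843 \cdot 2 \sqrt{6} = - 1686 \sqrt{6}$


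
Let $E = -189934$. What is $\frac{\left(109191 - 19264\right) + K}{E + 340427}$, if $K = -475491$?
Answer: $- \frac{385564}{150493} \approx -2.562$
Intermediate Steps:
$\frac{\left(109191 - 19264\right) + K}{E + 340427} = \frac{\left(109191 - 19264\right) - 475491}{-189934 + 340427} = \frac{\left(109191 - 19264\right) - 475491}{150493} = \left(89927 - 475491\right) \frac{1}{150493} = \left(-385564\right) \frac{1}{150493} = - \frac{385564}{150493}$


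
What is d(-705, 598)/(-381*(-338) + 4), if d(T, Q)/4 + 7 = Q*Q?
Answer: 715194/64391 ≈ 11.107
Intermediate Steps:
d(T, Q) = -28 + 4*Q² (d(T, Q) = -28 + 4*(Q*Q) = -28 + 4*Q²)
d(-705, 598)/(-381*(-338) + 4) = (-28 + 4*598²)/(-381*(-338) + 4) = (-28 + 4*357604)/(128778 + 4) = (-28 + 1430416)/128782 = 1430388*(1/128782) = 715194/64391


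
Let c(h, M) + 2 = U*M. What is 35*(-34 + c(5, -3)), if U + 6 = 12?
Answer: -1890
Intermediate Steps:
U = 6 (U = -6 + 12 = 6)
c(h, M) = -2 + 6*M
35*(-34 + c(5, -3)) = 35*(-34 + (-2 + 6*(-3))) = 35*(-34 + (-2 - 18)) = 35*(-34 - 20) = 35*(-54) = -1890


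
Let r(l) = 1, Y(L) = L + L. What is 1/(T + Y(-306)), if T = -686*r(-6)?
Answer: -1/1298 ≈ -0.00077042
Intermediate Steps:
Y(L) = 2*L
T = -686 (T = -686*1 = -686)
1/(T + Y(-306)) = 1/(-686 + 2*(-306)) = 1/(-686 - 612) = 1/(-1298) = -1/1298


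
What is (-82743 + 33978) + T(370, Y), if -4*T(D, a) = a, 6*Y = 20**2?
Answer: -146345/3 ≈ -48782.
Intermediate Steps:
Y = 200/3 (Y = (1/6)*20**2 = (1/6)*400 = 200/3 ≈ 66.667)
T(D, a) = -a/4
(-82743 + 33978) + T(370, Y) = (-82743 + 33978) - 1/4*200/3 = -48765 - 50/3 = -146345/3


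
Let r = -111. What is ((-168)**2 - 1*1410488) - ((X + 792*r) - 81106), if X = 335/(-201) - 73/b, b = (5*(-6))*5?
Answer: -60662241/50 ≈ -1.2132e+6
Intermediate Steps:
b = -150 (b = -30*5 = -150)
X = -59/50 (X = 335/(-201) - 73/(-150) = 335*(-1/201) - 73*(-1/150) = -5/3 + 73/150 = -59/50 ≈ -1.1800)
((-168)**2 - 1*1410488) - ((X + 792*r) - 81106) = ((-168)**2 - 1*1410488) - ((-59/50 + 792*(-111)) - 81106) = (28224 - 1410488) - ((-59/50 - 87912) - 81106) = -1382264 - (-4395659/50 - 81106) = -1382264 - 1*(-8450959/50) = -1382264 + 8450959/50 = -60662241/50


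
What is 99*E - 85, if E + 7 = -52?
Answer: -5926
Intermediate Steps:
E = -59 (E = -7 - 52 = -59)
99*E - 85 = 99*(-59) - 85 = -5841 - 85 = -5926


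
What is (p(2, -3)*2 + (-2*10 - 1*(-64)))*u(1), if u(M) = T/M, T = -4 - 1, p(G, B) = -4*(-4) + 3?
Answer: -410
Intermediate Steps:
p(G, B) = 19 (p(G, B) = 16 + 3 = 19)
T = -5
u(M) = -5/M
(p(2, -3)*2 + (-2*10 - 1*(-64)))*u(1) = (19*2 + (-2*10 - 1*(-64)))*(-5/1) = (38 + (-20 + 64))*(-5*1) = (38 + 44)*(-5) = 82*(-5) = -410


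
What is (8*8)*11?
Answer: 704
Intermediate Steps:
(8*8)*11 = 64*11 = 704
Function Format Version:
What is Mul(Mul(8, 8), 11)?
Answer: 704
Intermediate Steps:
Mul(Mul(8, 8), 11) = Mul(64, 11) = 704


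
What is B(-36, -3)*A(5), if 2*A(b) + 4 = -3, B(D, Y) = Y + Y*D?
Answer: -735/2 ≈ -367.50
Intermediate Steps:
B(D, Y) = Y + D*Y
A(b) = -7/2 (A(b) = -2 + (½)*(-3) = -2 - 3/2 = -7/2)
B(-36, -3)*A(5) = -3*(1 - 36)*(-7/2) = -3*(-35)*(-7/2) = 105*(-7/2) = -735/2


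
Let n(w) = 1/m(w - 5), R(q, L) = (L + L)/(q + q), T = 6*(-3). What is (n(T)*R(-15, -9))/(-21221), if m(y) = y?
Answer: 3/2440415 ≈ 1.2293e-6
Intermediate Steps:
T = -18
R(q, L) = L/q (R(q, L) = (2*L)/((2*q)) = (2*L)*(1/(2*q)) = L/q)
n(w) = 1/(-5 + w) (n(w) = 1/(w - 5) = 1/(-5 + w))
(n(T)*R(-15, -9))/(-21221) = ((-9/(-15))/(-5 - 18))/(-21221) = ((-9*(-1/15))/(-23))*(-1/21221) = -1/23*3/5*(-1/21221) = -3/115*(-1/21221) = 3/2440415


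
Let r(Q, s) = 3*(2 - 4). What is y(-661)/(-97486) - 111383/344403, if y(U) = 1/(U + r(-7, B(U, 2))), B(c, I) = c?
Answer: -7242474508643/22394172062286 ≈ -0.32341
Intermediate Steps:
r(Q, s) = -6 (r(Q, s) = 3*(-2) = -6)
y(U) = 1/(-6 + U) (y(U) = 1/(U - 6) = 1/(-6 + U))
y(-661)/(-97486) - 111383/344403 = 1/(-6 - 661*(-97486)) - 111383/344403 = -1/97486/(-667) - 111383*1/344403 = -1/667*(-1/97486) - 111383/344403 = 1/65023162 - 111383/344403 = -7242474508643/22394172062286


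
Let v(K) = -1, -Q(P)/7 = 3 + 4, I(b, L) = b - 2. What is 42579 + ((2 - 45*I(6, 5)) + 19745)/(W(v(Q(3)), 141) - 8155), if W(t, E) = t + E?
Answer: 341251118/8015 ≈ 42577.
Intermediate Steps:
I(b, L) = -2 + b
Q(P) = -49 (Q(P) = -7*(3 + 4) = -7*7 = -49)
W(t, E) = E + t
42579 + ((2 - 45*I(6, 5)) + 19745)/(W(v(Q(3)), 141) - 8155) = 42579 + ((2 - 45*(-2 + 6)) + 19745)/((141 - 1) - 8155) = 42579 + ((2 - 45*4) + 19745)/(140 - 8155) = 42579 + ((2 - 180) + 19745)/(-8015) = 42579 + (-178 + 19745)*(-1/8015) = 42579 + 19567*(-1/8015) = 42579 - 19567/8015 = 341251118/8015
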